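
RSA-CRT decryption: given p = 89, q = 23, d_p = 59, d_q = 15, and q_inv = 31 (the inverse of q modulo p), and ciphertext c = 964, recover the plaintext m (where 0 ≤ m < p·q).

904

m₁ = c^(d_p) mod p: c ≡ 74 (mod 89), and 74^59 mod 89 = 14.
m₂ = c^(d_q) mod q: c ≡ 21 (mod 23), and 21^15 mod 23 = 7.
h = q_inv·(m₁ − m₂) mod p = 31·(14 − 7) mod 89 = 39.
m = m₂ + h·q = 7 + 39·23 = 904.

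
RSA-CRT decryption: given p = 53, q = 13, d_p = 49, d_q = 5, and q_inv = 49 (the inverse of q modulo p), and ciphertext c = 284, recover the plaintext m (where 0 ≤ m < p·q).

306

m₁ = c^(d_p) mod p: c ≡ 19 (mod 53), and 19^49 mod 53 = 41.
m₂ = c^(d_q) mod q: c ≡ 11 (mod 13), and 11^5 mod 13 = 7.
h = q_inv·(m₁ − m₂) mod p = 49·(41 − 7) mod 53 = 23.
m = m₂ + h·q = 7 + 23·13 = 306.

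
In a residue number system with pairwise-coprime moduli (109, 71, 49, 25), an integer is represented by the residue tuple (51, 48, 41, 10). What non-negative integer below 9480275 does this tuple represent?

9118010

From x ≡ 51 (mod 109) write x = 51 + 109t. Substituting into x ≡ 48 (mod 71) gives 109t ≡ 68 (mod 71), and since 38⁻¹ ≡ 43 (mod 71), t ≡ 13. Hence x ≡ 51 + 109·13 = 1468 (mod 7739).
From x ≡ 1468 (mod 7739) write x = 1468 + 7739t. Substituting into x ≡ 41 (mod 49) gives 7739t ≡ 43 (mod 49), and since 46⁻¹ ≡ 16 (mod 49), t ≡ 2. Hence x ≡ 1468 + 7739·2 = 16946 (mod 379211).
From x ≡ 16946 (mod 379211) write x = 16946 + 379211t. Substituting into x ≡ 10 (mod 25) gives 379211t ≡ 14 (mod 25), and since 11⁻¹ ≡ 16 (mod 25), t ≡ 24. Hence x ≡ 16946 + 379211·24 = 9118010 (mod 9480275).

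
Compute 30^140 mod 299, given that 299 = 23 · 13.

Mod 23: 30 ≡ 7; by Fermat, exponent reduces to 140 mod 22 = 8; 7^8 ≡ 12 (mod 23).
Mod 13: 30 ≡ 4; by Fermat, exponent reduces to 140 mod 12 = 8; 4^8 ≡ 3 (mod 13).
Combine by CRT: x ≡ 12 (mod 23), x ≡ 3 (mod 13) ⇒ x ≡ 81 (mod 299).

81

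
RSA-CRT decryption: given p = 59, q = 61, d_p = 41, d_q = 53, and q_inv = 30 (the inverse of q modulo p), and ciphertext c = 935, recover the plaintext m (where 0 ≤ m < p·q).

2815

m₁ = c^(d_p) mod p: c ≡ 50 (mod 59), and 50^41 mod 59 = 42.
m₂ = c^(d_q) mod q: c ≡ 20 (mod 61), and 20^53 mod 61 = 9.
h = q_inv·(m₁ − m₂) mod p = 30·(42 − 9) mod 59 = 46.
m = m₂ + h·q = 9 + 46·61 = 2815.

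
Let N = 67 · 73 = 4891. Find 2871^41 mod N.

4602

Mod 67: 2871 ≡ 57; 57^41 ≡ 46 (mod 67).
Mod 73: 2871 ≡ 24; 24^41 ≡ 3 (mod 73).
Combine by CRT: x ≡ 46 (mod 67), x ≡ 3 (mod 73) ⇒ x ≡ 4602 (mod 4891).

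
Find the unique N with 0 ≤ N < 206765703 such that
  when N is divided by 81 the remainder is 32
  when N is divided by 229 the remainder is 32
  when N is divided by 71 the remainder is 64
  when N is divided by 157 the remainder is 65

From N ≡ 32 (mod 81) write N = 32 + 81t. Substituting into N ≡ 32 (mod 229) gives 81t ≡ 0 (mod 229), and since 81⁻¹ ≡ 82 (mod 229), t ≡ 0. Hence N ≡ 32 + 81·0 = 32 (mod 18549).
From N ≡ 32 (mod 18549) write N = 32 + 18549t. Substituting into N ≡ 64 (mod 71) gives 18549t ≡ 32 (mod 71), and since 18⁻¹ ≡ 4 (mod 71), t ≡ 57. Hence N ≡ 32 + 18549·57 = 1057325 (mod 1316979).
From N ≡ 1057325 (mod 1316979) write N = 1057325 + 1316979t. Substituting into N ≡ 65 (mod 157) gives 1316979t ≡ 135 (mod 157), and since 63⁻¹ ≡ 5 (mod 157), t ≡ 47. Hence N ≡ 1057325 + 1316979·47 = 62955338 (mod 206765703).

62955338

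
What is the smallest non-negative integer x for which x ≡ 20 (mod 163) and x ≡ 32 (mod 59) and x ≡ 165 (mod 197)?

502712

The moduli are pairwise coprime; N = 163·59·197 = 1894549.
N/163 = 11623; 11623 ≡ 50 (mod 163); 50·75 ≡ 1, so inverse 75.
N/59 = 32111; 32111 ≡ 15 (mod 59); 15·4 ≡ 1, so inverse 4.
N/197 = 9617; 9617 ≡ 161 (mod 197); 161·93 ≡ 1, so inverse 93.
x ≡ 20·11623·75 + 32·32111·4 + 165·9617·93 = 169117573.
169117573 mod 1894549 = 502712.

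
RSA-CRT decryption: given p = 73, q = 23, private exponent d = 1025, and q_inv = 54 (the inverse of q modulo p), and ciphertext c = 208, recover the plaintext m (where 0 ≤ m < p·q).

1197

d_p = d mod (p−1) = 1025 mod 72 = 17; d_q = d mod (q−1) = 13.
m₁ = c^(d_p) mod p: c ≡ 62 (mod 73), and 62^17 mod 73 = 29.
m₂ = c^(d_q) mod q: c ≡ 1 (mod 23), and 1^13 mod 23 = 1.
h = q_inv·(m₁ − m₂) mod p = 54·(29 − 1) mod 73 = 52.
m = m₂ + h·q = 1 + 52·23 = 1197.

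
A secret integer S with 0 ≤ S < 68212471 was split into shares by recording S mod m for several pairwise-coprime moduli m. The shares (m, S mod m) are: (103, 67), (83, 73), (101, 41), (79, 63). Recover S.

39384486

Combine the congruences pairwise.
From S ≡ 67 (mod 103) write S = 67 + 103t. Substituting into S ≡ 73 (mod 83) gives 103t ≡ 6 (mod 83), and since 20⁻¹ ≡ 54 (mod 83), t ≡ 75. Hence S ≡ 67 + 103·75 = 7792 (mod 8549).
From S ≡ 7792 (mod 8549) write S = 7792 + 8549t. Substituting into S ≡ 41 (mod 101) gives 8549t ≡ 26 (mod 101), and since 65⁻¹ ≡ 14 (mod 101), t ≡ 61. Hence S ≡ 7792 + 8549·61 = 529281 (mod 863449).
From S ≡ 529281 (mod 863449) write S = 529281 + 863449t. Substituting into S ≡ 63 (mod 79) gives 863449t ≡ 3 (mod 79), and since 58⁻¹ ≡ 15 (mod 79), t ≡ 45. Hence S ≡ 529281 + 863449·45 = 39384486 (mod 68212471).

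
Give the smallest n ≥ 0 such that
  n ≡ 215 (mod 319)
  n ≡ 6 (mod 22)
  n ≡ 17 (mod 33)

gcd(319, 22) = 11 and 11 | (6 − 215), so the pair is consistent; merging gives n ≡ 534 (mod 638), where 638 = lcm(319, 22).
gcd(638, 33) = 11 and 11 | (17 − 534), so the pair is consistent; merging gives n ≡ 1172 (mod 1914), where 1914 = lcm(638, 33).
The solution is unique modulo lcm(319, 22, 33) = 1914.

1172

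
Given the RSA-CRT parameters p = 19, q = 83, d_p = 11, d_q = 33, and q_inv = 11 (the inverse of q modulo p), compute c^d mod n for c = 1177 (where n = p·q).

322

m₁ = c^(d_p) mod p: c ≡ 18 (mod 19), and 18^11 mod 19 = 18.
m₂ = c^(d_q) mod q: c ≡ 15 (mod 83), and 15^33 mod 83 = 73.
h = q_inv·(m₁ − m₂) mod p = 11·(18 − 73) mod 19 = 3.
m = m₂ + h·q = 73 + 3·83 = 322.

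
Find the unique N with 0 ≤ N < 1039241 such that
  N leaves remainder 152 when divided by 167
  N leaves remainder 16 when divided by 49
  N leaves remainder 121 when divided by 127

696208

From N ≡ 152 (mod 167) write N = 152 + 167t. Substituting into N ≡ 16 (mod 49) gives 167t ≡ 11 (mod 49), and since 20⁻¹ ≡ 27 (mod 49), t ≡ 3. Hence N ≡ 152 + 167·3 = 653 (mod 8183).
From N ≡ 653 (mod 8183) write N = 653 + 8183t. Substituting into N ≡ 121 (mod 127) gives 8183t ≡ 103 (mod 127), and since 55⁻¹ ≡ 97 (mod 127), t ≡ 85. Hence N ≡ 653 + 8183·85 = 696208 (mod 1039241).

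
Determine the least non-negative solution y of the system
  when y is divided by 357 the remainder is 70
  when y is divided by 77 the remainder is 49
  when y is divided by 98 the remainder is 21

gcd(357, 77) = 7 and 7 | (49 − 70), so the pair is consistent; merging gives y ≡ 3283 (mod 3927), where 3927 = lcm(357, 77).
gcd(3927, 98) = 7 and 7 | (21 − 3283), so the pair is consistent; merging gives y ≡ 42553 (mod 54978), where 54978 = lcm(3927, 98).
The solution is unique modulo lcm(357, 77, 98) = 54978.

42553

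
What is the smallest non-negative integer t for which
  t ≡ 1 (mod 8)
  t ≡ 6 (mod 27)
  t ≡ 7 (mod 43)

3705

Combine the congruences pairwise.
From t ≡ 1 (mod 8) write t = 1 + 8s. Substituting into t ≡ 6 (mod 27) gives 8s ≡ 5 (mod 27), and since 8⁻¹ ≡ 17 (mod 27), s ≡ 4. Hence t ≡ 1 + 8·4 = 33 (mod 216).
From t ≡ 33 (mod 216) write t = 33 + 216s. Substituting into t ≡ 7 (mod 43) gives 216s ≡ 17 (mod 43), and since 1⁻¹ ≡ 1 (mod 43), s ≡ 17. Hence t ≡ 33 + 216·17 = 3705 (mod 9288).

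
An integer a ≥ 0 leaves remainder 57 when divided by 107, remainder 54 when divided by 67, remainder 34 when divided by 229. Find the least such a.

The moduli are pairwise coprime; N = 107·67·229 = 1641701.
N/107 = 15343; 15343 ≡ 42 (mod 107); 42·79 ≡ 1, so inverse 79.
N/67 = 24503; 24503 ≡ 48 (mod 67); 48·7 ≡ 1, so inverse 7.
N/229 = 7169; 7169 ≡ 70 (mod 229); 70·36 ≡ 1, so inverse 36.
a ≡ 57·15343·79 + 54·24503·7 + 34·7169·36 = 87126519.
87126519 mod 1641701 = 116366.

116366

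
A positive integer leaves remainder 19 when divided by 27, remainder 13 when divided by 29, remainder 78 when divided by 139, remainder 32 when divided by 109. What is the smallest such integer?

7047100

The moduli are pairwise coprime; M = 27·29·139·109 = 11863233.
M/27 = 439379; 439379 ≡ 8 (mod 27); 8·17 ≡ 1, so inverse 17.
M/29 = 409077; 409077 ≡ 3 (mod 29); 3·10 ≡ 1, so inverse 10.
M/139 = 85347; 85347 ≡ 1 (mod 139), inverse 1.
M/109 = 108837; 108837 ≡ 55 (mod 109); 55·2 ≡ 1, so inverse 2.
N ≡ 19·439379·17 + 13·409077·10 + 78·85347·1 + 32·108837·2 = 208722061.
208722061 mod 11863233 = 7047100.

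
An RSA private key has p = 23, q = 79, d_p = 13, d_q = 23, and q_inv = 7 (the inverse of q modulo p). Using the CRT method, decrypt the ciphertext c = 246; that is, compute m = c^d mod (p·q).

578

m₁ = c^(d_p) mod p: c ≡ 16 (mod 23), and 16^13 mod 23 = 3.
m₂ = c^(d_q) mod q: c ≡ 9 (mod 79), and 9^23 mod 79 = 25.
h = q_inv·(m₁ − m₂) mod p = 7·(3 − 25) mod 23 = 7.
m = m₂ + h·q = 25 + 7·79 = 578.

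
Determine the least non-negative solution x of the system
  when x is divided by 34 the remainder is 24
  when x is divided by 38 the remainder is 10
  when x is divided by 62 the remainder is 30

12740

gcd(34, 38) = 2 and 2 | (10 − 24), so the pair is consistent; merging gives x ≡ 466 (mod 646), where 646 = lcm(34, 38).
gcd(646, 62) = 2 and 2 | (30 − 466), so the pair is consistent; merging gives x ≡ 12740 (mod 20026), where 20026 = lcm(646, 62).
The solution is unique modulo lcm(34, 38, 62) = 20026.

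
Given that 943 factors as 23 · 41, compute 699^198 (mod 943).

Mod 23: 699 ≡ 9; since 22 | 198, by Fermat 9^198 ≡ 1 (mod 23).
Mod 41: 699 ≡ 2; by Fermat, exponent reduces to 198 mod 40 = 38; 2^38 ≡ 31 (mod 41).
Combine by CRT: x ≡ 1 (mod 23), x ≡ 31 (mod 41) ⇒ x ≡ 277 (mod 943).

277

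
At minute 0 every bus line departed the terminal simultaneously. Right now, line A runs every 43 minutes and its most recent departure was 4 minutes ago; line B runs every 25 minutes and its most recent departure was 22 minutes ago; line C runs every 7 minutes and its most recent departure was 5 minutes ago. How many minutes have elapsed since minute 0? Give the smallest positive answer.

47

Combine the congruences pairwise.
From t ≡ 4 (mod 43) write t = 4 + 43s. Substituting into t ≡ 22 (mod 25) gives 43s ≡ 18 (mod 25), and since 18⁻¹ ≡ 7 (mod 25), s ≡ 1. Hence t ≡ 4 + 43·1 = 47 (mod 1075).
From t ≡ 47 (mod 1075) write t = 47 + 1075s. Substituting into t ≡ 5 (mod 7) gives 1075s ≡ 0 (mod 7), and since 4⁻¹ ≡ 2 (mod 7), s ≡ 0. Hence t ≡ 47 + 1075·0 = 47 (mod 7525).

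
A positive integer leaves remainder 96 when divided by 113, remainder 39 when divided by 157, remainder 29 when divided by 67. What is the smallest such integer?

870761

The moduli are pairwise coprime; N = 113·157·67 = 1188647.
N/113 = 10519; 10519 ≡ 10 (mod 113); 10·34 ≡ 1, so inverse 34.
N/157 = 7571; 7571 ≡ 35 (mod 157); 35·9 ≡ 1, so inverse 9.
N/67 = 17741; 17741 ≡ 53 (mod 67); 53·43 ≡ 1, so inverse 43.
k ≡ 96·10519·34 + 39·7571·9 + 29·17741·43 = 59114464.
59114464 mod 1188647 = 870761.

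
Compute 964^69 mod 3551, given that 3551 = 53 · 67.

Mod 53: 964 ≡ 10; by Fermat, exponent reduces to 69 mod 52 = 17; 10^17 ≡ 36 (mod 53).
Mod 67: 964 ≡ 26; by Fermat, exponent reduces to 69 mod 66 = 3; 26^3 ≡ 22 (mod 67).
Combine by CRT: x ≡ 36 (mod 53), x ≡ 22 (mod 67) ⇒ x ≡ 89 (mod 3551).

89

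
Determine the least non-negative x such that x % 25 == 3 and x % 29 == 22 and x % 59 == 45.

The moduli are pairwise coprime; N = 25·29·59 = 42775.
N/25 = 1711; 1711 ≡ 11 (mod 25); 11·16 ≡ 1, so inverse 16.
N/29 = 1475; 1475 ≡ 25 (mod 29); 25·7 ≡ 1, so inverse 7.
N/59 = 725; 725 ≡ 17 (mod 59); 17·7 ≡ 1, so inverse 7.
x ≡ 3·1711·16 + 22·1475·7 + 45·725·7 = 537653.
537653 mod 42775 = 24353.

24353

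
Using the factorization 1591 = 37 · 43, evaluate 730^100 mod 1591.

861

Mod 37: 730 ≡ 27; by Fermat, exponent reduces to 100 mod 36 = 28; 27^28 ≡ 10 (mod 37).
Mod 43: 730 ≡ 42; by Fermat, exponent reduces to 100 mod 42 = 16; 42^16 ≡ 1 (mod 43).
Combine by CRT: x ≡ 10 (mod 37), x ≡ 1 (mod 43) ⇒ x ≡ 861 (mod 1591).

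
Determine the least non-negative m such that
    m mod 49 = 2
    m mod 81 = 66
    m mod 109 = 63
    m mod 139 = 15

44083587

The moduli are pairwise coprime; N = 49·81·109·139 = 60134319.
N/49 = 1227231; 1227231 ≡ 26 (mod 49); 26·17 ≡ 1, so inverse 17.
N/81 = 742399; 742399 ≡ 34 (mod 81); 34·31 ≡ 1, so inverse 31.
N/109 = 551691; 551691 ≡ 42 (mod 109); 42·13 ≡ 1, so inverse 13.
N/139 = 432621; 432621 ≡ 53 (mod 139); 53·21 ≡ 1, so inverse 21.
m ≡ 2·1227231·17 + 66·742399·31 + 63·551691·13 + 15·432621·21 = 2148784752.
2148784752 mod 60134319 = 44083587.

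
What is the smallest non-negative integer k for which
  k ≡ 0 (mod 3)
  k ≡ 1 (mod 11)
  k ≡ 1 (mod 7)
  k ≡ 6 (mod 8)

78

The moduli are pairwise coprime; N = 3·11·7·8 = 1848.
N/3 = 616; 616 ≡ 1 (mod 3), inverse 1.
N/11 = 168; 168 ≡ 3 (mod 11); 3·4 ≡ 1, so inverse 4.
N/7 = 264; 264 ≡ 5 (mod 7); 5·3 ≡ 1, so inverse 3.
N/8 = 231; 231 ≡ 7 (mod 8); 7·7 ≡ 1, so inverse 7.
k ≡ 0·616·1 + 1·168·4 + 1·264·3 + 6·231·7 = 11166.
11166 mod 1848 = 78.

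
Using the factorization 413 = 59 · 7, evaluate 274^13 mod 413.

Mod 59: 274 ≡ 38; 38^13 ≡ 18 (mod 59).
Mod 7: 274 ≡ 1; by Fermat, exponent reduces to 13 mod 6 = 1; 1^1 ≡ 1 (mod 7).
Combine by CRT: x ≡ 18 (mod 59), x ≡ 1 (mod 7) ⇒ x ≡ 372 (mod 413).

372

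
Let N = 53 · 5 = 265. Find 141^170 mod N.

96

Mod 53: 141 ≡ 35; by Fermat, exponent reduces to 170 mod 52 = 14; 35^14 ≡ 43 (mod 53).
Mod 5: 141 ≡ 1; by Fermat, exponent reduces to 170 mod 4 = 2; 1^2 ≡ 1 (mod 5).
Combine by CRT: x ≡ 43 (mod 53), x ≡ 1 (mod 5) ⇒ x ≡ 96 (mod 265).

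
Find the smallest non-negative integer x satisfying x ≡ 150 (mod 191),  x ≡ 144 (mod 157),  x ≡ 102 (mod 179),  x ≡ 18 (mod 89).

90839559

From x ≡ 150 (mod 191) write x = 150 + 191t. Substituting into x ≡ 144 (mod 157) gives 191t ≡ 151 (mod 157), and since 34⁻¹ ≡ 97 (mod 157), t ≡ 46. Hence x ≡ 150 + 191·46 = 8936 (mod 29987).
From x ≡ 8936 (mod 29987) write x = 8936 + 29987t. Substituting into x ≡ 102 (mod 179) gives 29987t ≡ 116 (mod 179), and since 94⁻¹ ≡ 40 (mod 179), t ≡ 165. Hence x ≡ 8936 + 29987·165 = 4956791 (mod 5367673).
From x ≡ 4956791 (mod 5367673) write x = 4956791 + 5367673t. Substituting into x ≡ 18 (mod 89) gives 5367673t ≡ 82 (mod 89), and since 83⁻¹ ≡ 74 (mod 89), t ≡ 16. Hence x ≡ 4956791 + 5367673·16 = 90839559 (mod 477722897).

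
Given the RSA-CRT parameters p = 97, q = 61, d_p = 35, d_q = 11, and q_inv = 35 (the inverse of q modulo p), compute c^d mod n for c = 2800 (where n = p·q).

m₁ = c^(d_p) mod p: c ≡ 84 (mod 97), and 84^35 mod 97 = 26.
m₂ = c^(d_q) mod q: c ≡ 55 (mod 61), and 55^11 mod 61 = 17.
h = q_inv·(m₁ − m₂) mod p = 35·(26 − 17) mod 97 = 24.
m = m₂ + h·q = 17 + 24·61 = 1481.

1481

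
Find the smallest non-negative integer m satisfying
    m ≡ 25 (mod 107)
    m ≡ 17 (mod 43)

1737

Combine the congruences pairwise.
From m ≡ 25 (mod 107) write m = 25 + 107t. Substituting into m ≡ 17 (mod 43) gives 107t ≡ 35 (mod 43), and since 21⁻¹ ≡ 41 (mod 43), t ≡ 16. Hence m ≡ 25 + 107·16 = 1737 (mod 4601).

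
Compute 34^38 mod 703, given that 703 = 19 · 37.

453

Mod 19: 34 ≡ 15; by Fermat, exponent reduces to 38 mod 18 = 2; 15^2 ≡ 16 (mod 19).
Mod 37: 34 ≡ 34; by Fermat, exponent reduces to 38 mod 36 = 2; 34^2 ≡ 9 (mod 37).
Combine by CRT: x ≡ 16 (mod 19), x ≡ 9 (mod 37) ⇒ x ≡ 453 (mod 703).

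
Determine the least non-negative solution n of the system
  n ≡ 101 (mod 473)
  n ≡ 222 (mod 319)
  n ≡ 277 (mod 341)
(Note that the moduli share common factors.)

113148

gcd(473, 319) = 11 and 11 | (222 − 101), so the pair is consistent; merging gives n ≡ 3412 (mod 13717), where 13717 = lcm(473, 319).
gcd(13717, 341) = 11 and 11 | (277 − 3412), so the pair is consistent; merging gives n ≡ 113148 (mod 425227), where 425227 = lcm(13717, 341).
The solution is unique modulo lcm(473, 319, 341) = 425227.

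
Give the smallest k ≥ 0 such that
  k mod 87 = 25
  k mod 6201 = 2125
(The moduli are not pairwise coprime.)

88939

Combine the congruences pairwise.
gcd(87, 6201) = 3 and 3 | (2125 − 25), so the pair is consistent; merging gives k ≡ 88939 (mod 179829), where 179829 = lcm(87, 6201).
The solution is unique modulo lcm(87, 6201) = 179829.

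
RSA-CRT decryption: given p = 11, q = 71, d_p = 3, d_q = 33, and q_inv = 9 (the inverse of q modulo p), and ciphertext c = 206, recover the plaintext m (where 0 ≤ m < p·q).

171

m₁ = c^(d_p) mod p: c ≡ 8 (mod 11), and 8^3 mod 11 = 6.
m₂ = c^(d_q) mod q: c ≡ 64 (mod 71), and 64^33 mod 71 = 29.
h = q_inv·(m₁ − m₂) mod p = 9·(6 − 29) mod 11 = 2.
m = m₂ + h·q = 29 + 2·71 = 171.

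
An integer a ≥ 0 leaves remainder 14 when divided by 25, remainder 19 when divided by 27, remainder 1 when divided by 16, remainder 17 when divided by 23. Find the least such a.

194689

Combine the congruences pairwise.
From a ≡ 14 (mod 25) write a = 14 + 25t. Substituting into a ≡ 19 (mod 27) gives 25t ≡ 5 (mod 27), and since 25⁻¹ ≡ 13 (mod 27), t ≡ 11. Hence a ≡ 14 + 25·11 = 289 (mod 675).
From a ≡ 289 (mod 675) write a = 289 + 675t. Substituting into a ≡ 1 (mod 16) gives 675t ≡ 0 (mod 16), and since 3⁻¹ ≡ 11 (mod 16), t ≡ 0. Hence a ≡ 289 + 675·0 = 289 (mod 10800).
From a ≡ 289 (mod 10800) write a = 289 + 10800t. Substituting into a ≡ 17 (mod 23) gives 10800t ≡ 4 (mod 23), and since 13⁻¹ ≡ 16 (mod 23), t ≡ 18. Hence a ≡ 289 + 10800·18 = 194689 (mod 248400).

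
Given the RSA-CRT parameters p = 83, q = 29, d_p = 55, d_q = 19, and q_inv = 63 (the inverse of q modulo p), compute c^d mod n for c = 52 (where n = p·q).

2200

m₁ = c^(d_p) mod p: c ≡ 52 (mod 83), and 52^55 mod 83 = 42.
m₂ = c^(d_q) mod q: c ≡ 23 (mod 29), and 23^19 mod 29 = 25.
h = q_inv·(m₁ − m₂) mod p = 63·(42 − 25) mod 83 = 75.
m = m₂ + h·q = 25 + 75·29 = 2200.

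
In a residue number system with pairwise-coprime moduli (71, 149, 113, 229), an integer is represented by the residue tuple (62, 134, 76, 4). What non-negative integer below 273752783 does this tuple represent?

The moduli are pairwise coprime; N = 71·149·113·229 = 273752783.
N/71 = 3855673; 3855673 ≡ 18 (mod 71); 18·4 ≡ 1, so inverse 4.
N/149 = 1837267; 1837267 ≡ 97 (mod 149); 97·106 ≡ 1, so inverse 106.
N/113 = 2422591; 2422591 ≡ 97 (mod 113); 97·7 ≡ 1, so inverse 7.
N/229 = 1195427; 1195427 ≡ 47 (mod 229); 47·39 ≡ 1, so inverse 39.
x ≡ 62·3855673·4 + 134·1837267·106 + 76·2422591·7 + 4·1195427·39 = 28528052396.
28528052396 mod 273752783 = 57762964.

57762964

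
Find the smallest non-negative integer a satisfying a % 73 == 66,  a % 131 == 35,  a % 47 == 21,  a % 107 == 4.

19178042

Combine the congruences pairwise.
From a ≡ 66 (mod 73) write a = 66 + 73t. Substituting into a ≡ 35 (mod 131) gives 73t ≡ 100 (mod 131), and since 73⁻¹ ≡ 70 (mod 131), t ≡ 57. Hence a ≡ 66 + 73·57 = 4227 (mod 9563).
From a ≡ 4227 (mod 9563) write a = 4227 + 9563t. Substituting into a ≡ 21 (mod 47) gives 9563t ≡ 24 (mod 47), and since 22⁻¹ ≡ 15 (mod 47), t ≡ 31. Hence a ≡ 4227 + 9563·31 = 300680 (mod 449461).
From a ≡ 300680 (mod 449461) write a = 300680 + 449461t. Substituting into a ≡ 4 (mod 107) gives 449461t ≡ 101 (mod 107), and since 61⁻¹ ≡ 100 (mod 107), t ≡ 42. Hence a ≡ 300680 + 449461·42 = 19178042 (mod 48092327).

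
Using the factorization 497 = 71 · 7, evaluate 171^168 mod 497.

Mod 71: 171 ≡ 29; by Fermat, exponent reduces to 168 mod 70 = 28; 29^28 ≡ 54 (mod 71).
Mod 7: 171 ≡ 3; since 6 | 168, by Fermat 3^168 ≡ 1 (mod 7).
Combine by CRT: x ≡ 54 (mod 71), x ≡ 1 (mod 7) ⇒ x ≡ 267 (mod 497).

267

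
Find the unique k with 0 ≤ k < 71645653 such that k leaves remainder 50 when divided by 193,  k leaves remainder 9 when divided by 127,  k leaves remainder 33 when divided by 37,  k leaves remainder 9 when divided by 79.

1153804

The moduli are pairwise coprime; N = 193·127·37·79 = 71645653.
N/193 = 371221; 371221 ≡ 82 (mod 193); 82·153 ≡ 1, so inverse 153.
N/127 = 564139; 564139 ≡ 5 (mod 127); 5·51 ≡ 1, so inverse 51.
N/37 = 1936369; 1936369 ≡ 11 (mod 37); 11·27 ≡ 1, so inverse 27.
N/79 = 906907; 906907 ≡ 66 (mod 79); 66·6 ≡ 1, so inverse 6.
k ≡ 50·371221·153 + 9·564139·51 + 33·1936369·27 + 9·906907·6 = 4873058208.
4873058208 mod 71645653 = 1153804.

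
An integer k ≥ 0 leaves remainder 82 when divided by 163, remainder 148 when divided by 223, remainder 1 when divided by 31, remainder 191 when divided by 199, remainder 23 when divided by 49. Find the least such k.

6875038858

From k ≡ 82 (mod 163) write k = 82 + 163t. Substituting into k ≡ 148 (mod 223) gives 163t ≡ 66 (mod 223), and since 163⁻¹ ≡ 26 (mod 223), t ≡ 155. Hence k ≡ 82 + 163·155 = 25347 (mod 36349).
From k ≡ 25347 (mod 36349) write k = 25347 + 36349t. Substituting into k ≡ 1 (mod 31) gives 36349t ≡ 12 (mod 31), and since 17⁻¹ ≡ 11 (mod 31), t ≡ 8. Hence k ≡ 25347 + 36349·8 = 316139 (mod 1126819).
From k ≡ 316139 (mod 1126819) write k = 316139 + 1126819t. Substituting into k ≡ 191 (mod 199) gives 1126819t ≡ 64 (mod 199), and since 81⁻¹ ≡ 86 (mod 199), t ≡ 131. Hence k ≡ 316139 + 1126819·131 = 147929428 (mod 224236981).
From k ≡ 147929428 (mod 224236981) write k = 147929428 + 224236981t. Substituting into k ≡ 23 (mod 49) gives 224236981t ≡ 27 (mod 49), and since 45⁻¹ ≡ 12 (mod 49), t ≡ 30. Hence k ≡ 147929428 + 224236981·30 = 6875038858 (mod 10987612069).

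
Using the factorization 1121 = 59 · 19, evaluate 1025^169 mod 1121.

Mod 59: 1025 ≡ 22; by Fermat, exponent reduces to 169 mod 58 = 53; 22^53 ≡ 36 (mod 59).
Mod 19: 1025 ≡ 18; by Fermat, exponent reduces to 169 mod 18 = 7; 18^7 ≡ 18 (mod 19).
Combine by CRT: x ≡ 36 (mod 59), x ≡ 18 (mod 19) ⇒ x ≡ 626 (mod 1121).

626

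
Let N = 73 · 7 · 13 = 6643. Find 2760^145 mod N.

2760

Mod 73: 2760 ≡ 59; by Fermat, exponent reduces to 145 mod 72 = 1; 59^1 ≡ 59 (mod 73).
Mod 7: 2760 ≡ 2; by Fermat, exponent reduces to 145 mod 6 = 1; 2^1 ≡ 2 (mod 7).
Mod 13: 2760 ≡ 4; by Fermat, exponent reduces to 145 mod 12 = 1; 4^1 ≡ 4 (mod 13).
Combine by CRT: x ≡ 59 (mod 73), x ≡ 2 (mod 7), x ≡ 4 (mod 13) ⇒ x ≡ 2760 (mod 6643).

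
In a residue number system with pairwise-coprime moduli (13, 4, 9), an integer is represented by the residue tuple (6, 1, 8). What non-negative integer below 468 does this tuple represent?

305

From x ≡ 6 (mod 13) write x = 6 + 13t. Substituting into x ≡ 1 (mod 4) gives 13t ≡ 3 (mod 4), and since 1⁻¹ ≡ 1 (mod 4), t ≡ 3. Hence x ≡ 6 + 13·3 = 45 (mod 52).
From x ≡ 45 (mod 52) write x = 45 + 52t. Substituting into x ≡ 8 (mod 9) gives 52t ≡ 8 (mod 9), and since 7⁻¹ ≡ 4 (mod 9), t ≡ 5. Hence x ≡ 45 + 52·5 = 305 (mod 468).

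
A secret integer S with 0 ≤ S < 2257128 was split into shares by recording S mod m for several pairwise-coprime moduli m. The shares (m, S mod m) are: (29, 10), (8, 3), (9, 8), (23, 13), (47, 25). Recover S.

853451

From S ≡ 10 (mod 29) write S = 10 + 29t. Substituting into S ≡ 3 (mod 8) gives 29t ≡ 1 (mod 8), and since 5⁻¹ ≡ 5 (mod 8), t ≡ 5. Hence S ≡ 10 + 29·5 = 155 (mod 232).
From S ≡ 155 (mod 232) write S = 155 + 232t. Substituting into S ≡ 8 (mod 9) gives 232t ≡ 6 (mod 9), and since 7⁻¹ ≡ 4 (mod 9), t ≡ 6. Hence S ≡ 155 + 232·6 = 1547 (mod 2088).
From S ≡ 1547 (mod 2088) write S = 1547 + 2088t. Substituting into S ≡ 13 (mod 23) gives 2088t ≡ 7 (mod 23), and since 18⁻¹ ≡ 9 (mod 23), t ≡ 17. Hence S ≡ 1547 + 2088·17 = 37043 (mod 48024).
From S ≡ 37043 (mod 48024) write S = 37043 + 48024t. Substituting into S ≡ 25 (mod 47) gives 48024t ≡ 18 (mod 47), and since 37⁻¹ ≡ 14 (mod 47), t ≡ 17. Hence S ≡ 37043 + 48024·17 = 853451 (mod 2257128).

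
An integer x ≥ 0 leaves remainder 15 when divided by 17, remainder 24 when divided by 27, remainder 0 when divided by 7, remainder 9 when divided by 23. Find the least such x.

59073

From x ≡ 15 (mod 17) write x = 15 + 17t. Substituting into x ≡ 24 (mod 27) gives 17t ≡ 9 (mod 27), and since 17⁻¹ ≡ 8 (mod 27), t ≡ 18. Hence x ≡ 15 + 17·18 = 321 (mod 459).
From x ≡ 321 (mod 459) write x = 321 + 459t. Substituting into x ≡ 0 (mod 7) gives 459t ≡ 1 (mod 7), and since 4⁻¹ ≡ 2 (mod 7), t ≡ 2. Hence x ≡ 321 + 459·2 = 1239 (mod 3213).
From x ≡ 1239 (mod 3213) write x = 1239 + 3213t. Substituting into x ≡ 9 (mod 23) gives 3213t ≡ 12 (mod 23), and since 16⁻¹ ≡ 13 (mod 23), t ≡ 18. Hence x ≡ 1239 + 3213·18 = 59073 (mod 73899).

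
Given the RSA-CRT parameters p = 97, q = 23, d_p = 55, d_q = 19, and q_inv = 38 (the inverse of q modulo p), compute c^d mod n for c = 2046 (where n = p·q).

1839

m₁ = c^(d_p) mod p: c ≡ 9 (mod 97), and 9^55 mod 97 = 93.
m₂ = c^(d_q) mod q: c ≡ 22 (mod 23), and 22^19 mod 23 = 22.
h = q_inv·(m₁ − m₂) mod p = 38·(93 − 22) mod 97 = 79.
m = m₂ + h·q = 22 + 79·23 = 1839.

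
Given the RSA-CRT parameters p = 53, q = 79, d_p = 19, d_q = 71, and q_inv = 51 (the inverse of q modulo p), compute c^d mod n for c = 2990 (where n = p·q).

416

m₁ = c^(d_p) mod p: c ≡ 22 (mod 53), and 22^19 mod 53 = 45.
m₂ = c^(d_q) mod q: c ≡ 67 (mod 79), and 67^71 mod 79 = 21.
h = q_inv·(m₁ − m₂) mod p = 51·(45 − 21) mod 53 = 5.
m = m₂ + h·q = 21 + 5·79 = 416.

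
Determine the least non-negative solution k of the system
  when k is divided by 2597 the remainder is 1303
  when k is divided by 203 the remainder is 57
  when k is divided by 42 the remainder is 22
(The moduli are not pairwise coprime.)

429808

gcd(2597, 203) = 7 and 7 | (57 − 1303), so the pair is consistent; merging gives k ≡ 53243 (mod 75313), where 75313 = lcm(2597, 203).
gcd(75313, 42) = 7 and 7 | (22 − 53243), so the pair is consistent; merging gives k ≡ 429808 (mod 451878), where 451878 = lcm(75313, 42).
The solution is unique modulo lcm(2597, 203, 42) = 451878.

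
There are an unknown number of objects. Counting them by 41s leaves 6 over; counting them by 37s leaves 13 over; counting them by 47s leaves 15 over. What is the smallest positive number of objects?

20178

The moduli are pairwise coprime; M = 41·37·47 = 71299.
M/41 = 1739; 1739 ≡ 17 (mod 41); 17·29 ≡ 1, so inverse 29.
M/37 = 1927; 1927 ≡ 3 (mod 37); 3·25 ≡ 1, so inverse 25.
M/47 = 1517; 1517 ≡ 13 (mod 47); 13·29 ≡ 1, so inverse 29.
N ≡ 6·1739·29 + 13·1927·25 + 15·1517·29 = 1588756.
1588756 mod 71299 = 20178.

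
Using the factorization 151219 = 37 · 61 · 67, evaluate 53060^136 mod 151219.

Mod 37: 53060 ≡ 2; by Fermat, exponent reduces to 136 mod 36 = 28; 2^28 ≡ 12 (mod 37).
Mod 61: 53060 ≡ 51; by Fermat, exponent reduces to 136 mod 60 = 16; 51^16 ≡ 12 (mod 61).
Mod 67: 53060 ≡ 63; by Fermat, exponent reduces to 136 mod 66 = 4; 63^4 ≡ 55 (mod 67).
Combine by CRT: x ≡ 12 (mod 37), x ≡ 12 (mod 61), x ≡ 55 (mod 67) ⇒ x ≡ 110605 (mod 151219).

110605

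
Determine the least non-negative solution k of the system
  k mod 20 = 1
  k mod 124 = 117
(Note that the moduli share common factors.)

241

gcd(20, 124) = 4 and 4 | (117 − 1), so the pair is consistent; merging gives k ≡ 241 (mod 620), where 620 = lcm(20, 124).
The solution is unique modulo lcm(20, 124) = 620.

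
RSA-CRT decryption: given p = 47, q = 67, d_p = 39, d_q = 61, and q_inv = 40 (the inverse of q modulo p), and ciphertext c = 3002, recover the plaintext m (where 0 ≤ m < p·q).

552

m₁ = c^(d_p) mod p: c ≡ 41 (mod 47), and 41^39 mod 47 = 35.
m₂ = c^(d_q) mod q: c ≡ 54 (mod 67), and 54^61 mod 67 = 16.
h = q_inv·(m₁ − m₂) mod p = 40·(35 − 16) mod 47 = 8.
m = m₂ + h·q = 16 + 8·67 = 552.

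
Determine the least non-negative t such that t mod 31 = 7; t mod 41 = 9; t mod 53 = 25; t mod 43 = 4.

From t ≡ 7 (mod 31) write t = 7 + 31s. Substituting into t ≡ 9 (mod 41) gives 31s ≡ 2 (mod 41), and since 31⁻¹ ≡ 4 (mod 41), s ≡ 8. Hence t ≡ 7 + 31·8 = 255 (mod 1271).
From t ≡ 255 (mod 1271) write t = 255 + 1271s. Substituting into t ≡ 25 (mod 53) gives 1271s ≡ 35 (mod 53), and since 52⁻¹ ≡ 52 (mod 53), s ≡ 18. Hence t ≡ 255 + 1271·18 = 23133 (mod 67363).
From t ≡ 23133 (mod 67363) write t = 23133 + 67363s. Substituting into t ≡ 4 (mod 43) gives 67363s ≡ 5 (mod 43), and since 25⁻¹ ≡ 31 (mod 43), s ≡ 26. Hence t ≡ 23133 + 67363·26 = 1774571 (mod 2896609).

1774571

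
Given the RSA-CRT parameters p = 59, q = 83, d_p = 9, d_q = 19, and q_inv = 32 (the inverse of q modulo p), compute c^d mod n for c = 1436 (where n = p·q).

m₁ = c^(d_p) mod p: c ≡ 20 (mod 59), and 20^9 mod 59 = 41.
m₂ = c^(d_q) mod q: c ≡ 25 (mod 83), and 25^19 mod 83 = 81.
h = q_inv·(m₁ − m₂) mod p = 32·(41 − 81) mod 59 = 18.
m = m₂ + h·q = 81 + 18·83 = 1575.

1575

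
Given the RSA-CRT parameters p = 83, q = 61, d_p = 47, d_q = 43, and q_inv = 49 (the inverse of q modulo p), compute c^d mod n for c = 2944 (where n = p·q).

m₁ = c^(d_p) mod p: c ≡ 39 (mod 83), and 39^47 mod 83 = 71.
m₂ = c^(d_q) mod q: c ≡ 16 (mod 61), and 16^43 mod 61 = 56.
h = q_inv·(m₁ − m₂) mod p = 49·(71 − 56) mod 83 = 71.
m = m₂ + h·q = 56 + 71·61 = 4387.

4387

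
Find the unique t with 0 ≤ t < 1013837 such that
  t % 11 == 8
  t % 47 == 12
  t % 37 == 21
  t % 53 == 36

Combine the congruences pairwise.
From t ≡ 8 (mod 11) write t = 8 + 11s. Substituting into t ≡ 12 (mod 47) gives 11s ≡ 4 (mod 47), and since 11⁻¹ ≡ 30 (mod 47), s ≡ 26. Hence t ≡ 8 + 11·26 = 294 (mod 517).
From t ≡ 294 (mod 517) write t = 294 + 517s. Substituting into t ≡ 21 (mod 37) gives 517s ≡ 23 (mod 37), and since 36⁻¹ ≡ 36 (mod 37), s ≡ 14. Hence t ≡ 294 + 517·14 = 7532 (mod 19129).
From t ≡ 7532 (mod 19129) write t = 7532 + 19129s. Substituting into t ≡ 36 (mod 53) gives 19129s ≡ 30 (mod 53), and since 49⁻¹ ≡ 13 (mod 53), s ≡ 19. Hence t ≡ 7532 + 19129·19 = 370983 (mod 1013837).

370983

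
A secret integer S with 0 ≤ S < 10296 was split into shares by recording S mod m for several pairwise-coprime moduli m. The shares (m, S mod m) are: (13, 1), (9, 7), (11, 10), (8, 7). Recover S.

From S ≡ 1 (mod 13) write S = 1 + 13t. Substituting into S ≡ 7 (mod 9) gives 13t ≡ 6 (mod 9), and since 4⁻¹ ≡ 7 (mod 9), t ≡ 6. Hence S ≡ 1 + 13·6 = 79 (mod 117).
From S ≡ 79 (mod 117) write S = 79 + 117t. Substituting into S ≡ 10 (mod 11) gives 117t ≡ 8 (mod 11), and since 7⁻¹ ≡ 8 (mod 11), t ≡ 9. Hence S ≡ 79 + 117·9 = 1132 (mod 1287).
From S ≡ 1132 (mod 1287) write S = 1132 + 1287t. Substituting into S ≡ 7 (mod 8) gives 1287t ≡ 3 (mod 8), and since 7⁻¹ ≡ 7 (mod 8), t ≡ 5. Hence S ≡ 1132 + 1287·5 = 7567 (mod 10296).

7567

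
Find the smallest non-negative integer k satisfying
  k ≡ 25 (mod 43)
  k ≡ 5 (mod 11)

From k ≡ 25 (mod 43) write k = 25 + 43t. Substituting into k ≡ 5 (mod 11) gives 43t ≡ 2 (mod 11), and since 10⁻¹ ≡ 10 (mod 11), t ≡ 9. Hence k ≡ 25 + 43·9 = 412 (mod 473).

412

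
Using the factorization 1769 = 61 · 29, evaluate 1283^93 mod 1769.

Mod 61: 1283 ≡ 2; by Fermat, exponent reduces to 93 mod 60 = 33; 2^33 ≡ 53 (mod 61).
Mod 29: 1283 ≡ 7; by Fermat, exponent reduces to 93 mod 28 = 9; 7^9 ≡ 20 (mod 29).
Combine by CRT: x ≡ 53 (mod 61), x ≡ 20 (mod 29) ⇒ x ≡ 1151 (mod 1769).

1151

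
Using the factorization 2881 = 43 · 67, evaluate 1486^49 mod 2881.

Mod 43: 1486 ≡ 24; by Fermat, exponent reduces to 49 mod 42 = 7; 24^7 ≡ 6 (mod 43).
Mod 67: 1486 ≡ 12; 12^49 ≡ 46 (mod 67).
Combine by CRT: x ≡ 6 (mod 43), x ≡ 46 (mod 67) ⇒ x ≡ 1855 (mod 2881).

1855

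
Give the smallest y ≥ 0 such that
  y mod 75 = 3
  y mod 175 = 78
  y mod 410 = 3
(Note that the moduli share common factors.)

gcd(75, 175) = 25 and 25 | (78 − 3), so the pair is consistent; merging gives y ≡ 78 (mod 525), where 525 = lcm(75, 175).
gcd(525, 410) = 5 and 5 | (3 − 78), so the pair is consistent; merging gives y ≡ 18453 (mod 43050), where 43050 = lcm(525, 410).
The solution is unique modulo lcm(75, 175, 410) = 43050.

18453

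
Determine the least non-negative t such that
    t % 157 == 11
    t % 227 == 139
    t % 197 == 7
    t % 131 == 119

586095298

The moduli are pairwise coprime; N = 157·227·197·131 = 919735673.
N/157 = 5858189; 5858189 ≡ 48 (mod 157); 48·36 ≡ 1, so inverse 36.
N/227 = 4051699; 4051699 ≡ 203 (mod 227); 203·104 ≡ 1, so inverse 104.
N/197 = 4668709; 4668709 ≡ 6 (mod 197); 6·33 ≡ 1, so inverse 33.
N/131 = 7020883; 7020883 ≡ 69 (mod 131); 69·19 ≡ 1, so inverse 19.
t ≡ 11·5858189·36 + 139·4051699·104 + 7·4668709·33 + 119·7020883·19 = 77843891830.
77843891830 mod 919735673 = 586095298.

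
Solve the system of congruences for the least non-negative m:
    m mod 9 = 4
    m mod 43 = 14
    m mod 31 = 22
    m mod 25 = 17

The moduli are pairwise coprime; N = 9·43·31·25 = 299925.
N/9 = 33325; 33325 ≡ 7 (mod 9); 7·4 ≡ 1, so inverse 4.
N/43 = 6975; 6975 ≡ 9 (mod 43); 9·24 ≡ 1, so inverse 24.
N/31 = 9675; 9675 ≡ 3 (mod 31); 3·21 ≡ 1, so inverse 21.
N/25 = 11997; 11997 ≡ 22 (mod 25); 22·8 ≡ 1, so inverse 8.
m ≡ 4·33325·4 + 14·6975·24 + 22·9675·21 + 17·11997·8 = 8978242.
8978242 mod 299925 = 280417.

280417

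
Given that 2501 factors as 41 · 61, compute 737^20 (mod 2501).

657

Mod 41: 737 ≡ 40; 40^20 ≡ 1 (mod 41).
Mod 61: 737 ≡ 5; 5^20 ≡ 47 (mod 61).
Combine by CRT: x ≡ 1 (mod 41), x ≡ 47 (mod 61) ⇒ x ≡ 657 (mod 2501).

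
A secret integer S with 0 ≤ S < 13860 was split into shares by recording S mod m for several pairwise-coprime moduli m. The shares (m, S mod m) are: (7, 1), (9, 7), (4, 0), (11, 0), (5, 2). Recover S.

The moduli are pairwise coprime; N = 7·9·4·11·5 = 13860.
N/7 = 1980; 1980 ≡ 6 (mod 7); 6·6 ≡ 1, so inverse 6.
N/9 = 1540; 1540 ≡ 1 (mod 9), inverse 1.
N/4 = 3465; 3465 ≡ 1 (mod 4), inverse 1.
N/11 = 1260; 1260 ≡ 6 (mod 11); 6·2 ≡ 1, so inverse 2.
N/5 = 2772; 2772 ≡ 2 (mod 5); 2·3 ≡ 1, so inverse 3.
S ≡ 1·1980·6 + 7·1540·1 + 0·3465·1 + 0·1260·2 + 2·2772·3 = 39292.
39292 mod 13860 = 11572.

11572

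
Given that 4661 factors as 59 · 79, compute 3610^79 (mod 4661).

Mod 59: 3610 ≡ 11; by Fermat, exponent reduces to 79 mod 58 = 21; 11^21 ≡ 8 (mod 59).
Mod 79: 3610 ≡ 55; by Fermat, exponent reduces to 79 mod 78 = 1; 55^1 ≡ 55 (mod 79).
Combine by CRT: x ≡ 8 (mod 59), x ≡ 55 (mod 79) ⇒ x ≡ 2899 (mod 4661).

2899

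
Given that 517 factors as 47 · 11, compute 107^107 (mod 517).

409

Mod 47: 107 ≡ 13; by Fermat, exponent reduces to 107 mod 46 = 15; 13^15 ≡ 33 (mod 47).
Mod 11: 107 ≡ 8; by Fermat, exponent reduces to 107 mod 10 = 7; 8^7 ≡ 2 (mod 11).
Combine by CRT: x ≡ 33 (mod 47), x ≡ 2 (mod 11) ⇒ x ≡ 409 (mod 517).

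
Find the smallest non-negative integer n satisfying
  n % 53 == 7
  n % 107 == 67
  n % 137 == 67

The moduli are pairwise coprime; M = 53·107·137 = 776927.
M/53 = 14659; 14659 ≡ 31 (mod 53); 31·12 ≡ 1, so inverse 12.
M/107 = 7261; 7261 ≡ 92 (mod 107); 92·57 ≡ 1, so inverse 57.
M/137 = 5671; 5671 ≡ 54 (mod 137); 54·33 ≡ 1, so inverse 33.
n ≡ 7·14659·12 + 67·7261·57 + 67·5671·33 = 41499696.
41499696 mod 776927 = 322565.

322565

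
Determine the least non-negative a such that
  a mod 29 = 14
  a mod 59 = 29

855

From a ≡ 14 (mod 29) write a = 14 + 29t. Substituting into a ≡ 29 (mod 59) gives 29t ≡ 15 (mod 59), and since 29⁻¹ ≡ 57 (mod 59), t ≡ 29. Hence a ≡ 14 + 29·29 = 855 (mod 1711).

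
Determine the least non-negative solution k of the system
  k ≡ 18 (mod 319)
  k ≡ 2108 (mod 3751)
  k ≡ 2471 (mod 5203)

3025414

Combine the congruences pairwise.
gcd(319, 3751) = 11 and 11 | (2108 − 18), so the pair is consistent; merging gives k ≡ 88381 (mod 108779), where 108779 = lcm(319, 3751).
gcd(108779, 5203) = 121 and 121 | (2471 − 88381), so the pair is consistent; merging gives k ≡ 3025414 (mod 4677497), where 4677497 = lcm(108779, 5203).
The solution is unique modulo lcm(319, 3751, 5203) = 4677497.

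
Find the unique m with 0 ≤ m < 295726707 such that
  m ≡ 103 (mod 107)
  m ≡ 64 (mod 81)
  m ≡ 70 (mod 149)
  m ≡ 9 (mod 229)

255221425

Combine the congruences pairwise.
From m ≡ 103 (mod 107) write m = 103 + 107t. Substituting into m ≡ 64 (mod 81) gives 107t ≡ 42 (mod 81), and since 26⁻¹ ≡ 53 (mod 81), t ≡ 39. Hence m ≡ 103 + 107·39 = 4276 (mod 8667).
From m ≡ 4276 (mod 8667) write m = 4276 + 8667t. Substituting into m ≡ 70 (mod 149) gives 8667t ≡ 115 (mod 149), and since 25⁻¹ ≡ 6 (mod 149), t ≡ 94. Hence m ≡ 4276 + 8667·94 = 818974 (mod 1291383).
From m ≡ 818974 (mod 1291383) write m = 818974 + 1291383t. Substituting into m ≡ 9 (mod 229) gives 1291383t ≡ 168 (mod 229), and since 52⁻¹ ≡ 207 (mod 229), t ≡ 197. Hence m ≡ 818974 + 1291383·197 = 255221425 (mod 295726707).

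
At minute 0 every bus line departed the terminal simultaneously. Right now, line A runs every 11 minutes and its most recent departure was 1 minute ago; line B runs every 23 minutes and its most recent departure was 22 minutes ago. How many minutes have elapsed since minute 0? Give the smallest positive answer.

From t ≡ 1 (mod 11) write t = 1 + 11s. Substituting into t ≡ 22 (mod 23) gives 11s ≡ 21 (mod 23), and since 11⁻¹ ≡ 21 (mod 23), s ≡ 4. Hence t ≡ 1 + 11·4 = 45 (mod 253).

45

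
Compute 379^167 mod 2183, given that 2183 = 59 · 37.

Mod 59: 379 ≡ 25; by Fermat, exponent reduces to 167 mod 58 = 51; 25^51 ≡ 51 (mod 59).
Mod 37: 379 ≡ 9; by Fermat, exponent reduces to 167 mod 36 = 23; 9^23 ≡ 34 (mod 37).
Combine by CRT: x ≡ 51 (mod 59), x ≡ 34 (mod 37) ⇒ x ≡ 700 (mod 2183).

700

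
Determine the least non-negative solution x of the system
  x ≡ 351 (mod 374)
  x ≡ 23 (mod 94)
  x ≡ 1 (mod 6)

8953

gcd(374, 94) = 2 and 2 | (23 − 351), so the pair is consistent; merging gives x ≡ 8953 (mod 17578), where 17578 = lcm(374, 94).
gcd(17578, 6) = 2 and 2 | (1 − 8953), so the pair is consistent; merging gives x ≡ 8953 (mod 52734), where 52734 = lcm(17578, 6).
The solution is unique modulo lcm(374, 94, 6) = 52734.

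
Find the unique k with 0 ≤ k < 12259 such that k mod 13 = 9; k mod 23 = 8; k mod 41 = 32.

2492

From k ≡ 9 (mod 13) write k = 9 + 13t. Substituting into k ≡ 8 (mod 23) gives 13t ≡ 22 (mod 23), and since 13⁻¹ ≡ 16 (mod 23), t ≡ 7. Hence k ≡ 9 + 13·7 = 100 (mod 299).
From k ≡ 100 (mod 299) write k = 100 + 299t. Substituting into k ≡ 32 (mod 41) gives 299t ≡ 14 (mod 41), and since 12⁻¹ ≡ 24 (mod 41), t ≡ 8. Hence k ≡ 100 + 299·8 = 2492 (mod 12259).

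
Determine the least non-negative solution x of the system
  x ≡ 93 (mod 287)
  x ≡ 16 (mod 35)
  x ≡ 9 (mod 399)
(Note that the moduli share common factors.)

gcd(287, 35) = 7 and 7 | (16 − 93), so the pair is consistent; merging gives x ≡ 1241 (mod 1435), where 1435 = lcm(287, 35).
gcd(1435, 399) = 7 and 7 | (9 − 1241), so the pair is consistent; merging gives x ≡ 37116 (mod 81795), where 81795 = lcm(1435, 399).
The solution is unique modulo lcm(287, 35, 399) = 81795.

37116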